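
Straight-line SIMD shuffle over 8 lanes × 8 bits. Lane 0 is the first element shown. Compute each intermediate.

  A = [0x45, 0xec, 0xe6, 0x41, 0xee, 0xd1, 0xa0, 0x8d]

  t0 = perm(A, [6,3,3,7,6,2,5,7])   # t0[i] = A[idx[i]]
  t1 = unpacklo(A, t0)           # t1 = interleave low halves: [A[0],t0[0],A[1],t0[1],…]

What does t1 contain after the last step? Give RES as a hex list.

RES = [ 0x45  0xa0  0xec  0x41  0xe6  0x41  0x41  0x8d ]

  t0: a0 41 41 8d a0 e6 d1 8d
  t1: 45 a0 ec 41 e6 41 41 8d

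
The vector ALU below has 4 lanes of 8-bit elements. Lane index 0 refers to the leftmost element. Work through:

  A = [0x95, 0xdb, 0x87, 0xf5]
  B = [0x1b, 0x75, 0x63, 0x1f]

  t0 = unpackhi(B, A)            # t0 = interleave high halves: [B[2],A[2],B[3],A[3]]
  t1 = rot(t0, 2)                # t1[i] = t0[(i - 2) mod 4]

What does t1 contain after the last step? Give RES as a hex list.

RES = [ 0x1f  0xf5  0x63  0x87 ]

  t0: 63 87 1f f5
  t1: 1f f5 63 87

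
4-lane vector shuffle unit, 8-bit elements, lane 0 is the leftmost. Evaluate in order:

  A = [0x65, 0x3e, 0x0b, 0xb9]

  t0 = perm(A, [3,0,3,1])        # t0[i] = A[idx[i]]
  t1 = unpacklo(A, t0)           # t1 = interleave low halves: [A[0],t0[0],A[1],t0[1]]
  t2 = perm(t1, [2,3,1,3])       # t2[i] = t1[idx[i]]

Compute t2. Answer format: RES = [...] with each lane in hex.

  t0: b9 65 b9 3e
  t1: 65 b9 3e 65
  t2: 3e 65 b9 65

RES = [0x3e, 0x65, 0xb9, 0x65]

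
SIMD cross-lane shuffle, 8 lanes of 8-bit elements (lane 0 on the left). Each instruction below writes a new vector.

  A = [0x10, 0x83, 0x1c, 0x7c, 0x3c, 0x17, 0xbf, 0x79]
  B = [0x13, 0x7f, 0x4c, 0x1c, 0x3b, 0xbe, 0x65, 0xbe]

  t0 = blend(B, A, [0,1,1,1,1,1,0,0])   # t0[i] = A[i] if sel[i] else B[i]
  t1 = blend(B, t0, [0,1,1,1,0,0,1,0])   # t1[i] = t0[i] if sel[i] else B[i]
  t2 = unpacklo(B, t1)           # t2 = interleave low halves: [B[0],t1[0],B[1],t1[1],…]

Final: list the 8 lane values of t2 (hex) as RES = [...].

t0 = [0x13, 0x83, 0x1c, 0x7c, 0x3c, 0x17, 0x65, 0xbe]
t1 = [0x13, 0x83, 0x1c, 0x7c, 0x3b, 0xbe, 0x65, 0xbe]
t2 = [0x13, 0x13, 0x7f, 0x83, 0x4c, 0x1c, 0x1c, 0x7c]

RES = [0x13, 0x13, 0x7f, 0x83, 0x4c, 0x1c, 0x1c, 0x7c]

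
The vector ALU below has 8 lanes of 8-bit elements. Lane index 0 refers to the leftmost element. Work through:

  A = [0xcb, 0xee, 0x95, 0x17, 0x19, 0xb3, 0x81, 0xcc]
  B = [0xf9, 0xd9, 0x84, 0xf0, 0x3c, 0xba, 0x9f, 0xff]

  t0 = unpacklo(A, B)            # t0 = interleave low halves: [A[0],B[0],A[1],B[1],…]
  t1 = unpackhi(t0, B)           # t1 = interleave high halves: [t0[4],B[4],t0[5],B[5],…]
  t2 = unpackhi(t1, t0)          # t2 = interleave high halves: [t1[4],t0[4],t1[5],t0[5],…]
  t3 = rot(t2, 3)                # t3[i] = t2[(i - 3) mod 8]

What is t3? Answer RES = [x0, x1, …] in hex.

RES = [ 0x17  0xff  0xf0  0x17  0x95  0x9f  0x84  0xf0 ]

→ t0 |cb|f9|ee|d9|95|84|17|f0|
→ t1 |95|3c|84|ba|17|9f|f0|ff|
→ t2 |17|95|9f|84|f0|17|ff|f0|
→ t3 |17|ff|f0|17|95|9f|84|f0|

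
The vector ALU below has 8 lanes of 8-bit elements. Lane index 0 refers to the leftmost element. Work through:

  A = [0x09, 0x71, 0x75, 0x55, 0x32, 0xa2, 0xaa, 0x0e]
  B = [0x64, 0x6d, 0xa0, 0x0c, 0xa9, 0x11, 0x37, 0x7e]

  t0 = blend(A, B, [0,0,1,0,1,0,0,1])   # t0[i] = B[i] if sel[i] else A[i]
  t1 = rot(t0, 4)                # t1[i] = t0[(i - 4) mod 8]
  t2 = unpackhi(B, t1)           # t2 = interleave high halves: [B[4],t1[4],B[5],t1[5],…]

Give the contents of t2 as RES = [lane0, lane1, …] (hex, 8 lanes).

→ t0 |09|71|a0|55|a9|a2|aa|7e|
→ t1 |a9|a2|aa|7e|09|71|a0|55|
→ t2 |a9|09|11|71|37|a0|7e|55|

RES = [0xa9, 0x09, 0x11, 0x71, 0x37, 0xa0, 0x7e, 0x55]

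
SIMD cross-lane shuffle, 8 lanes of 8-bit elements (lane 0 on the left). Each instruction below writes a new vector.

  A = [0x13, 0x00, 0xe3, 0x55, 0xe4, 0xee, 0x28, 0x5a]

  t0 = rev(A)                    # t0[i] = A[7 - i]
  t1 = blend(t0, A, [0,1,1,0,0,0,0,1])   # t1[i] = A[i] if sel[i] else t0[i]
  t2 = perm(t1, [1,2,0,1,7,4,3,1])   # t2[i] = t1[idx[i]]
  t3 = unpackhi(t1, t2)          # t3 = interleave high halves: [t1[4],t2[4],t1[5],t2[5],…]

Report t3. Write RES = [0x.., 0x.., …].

RES = [ 0x55  0x5a  0xe3  0x55  0x00  0xe4  0x5a  0x00 ]

  t0: 5a 28 ee e4 55 e3 00 13
  t1: 5a 00 e3 e4 55 e3 00 5a
  t2: 00 e3 5a 00 5a 55 e4 00
  t3: 55 5a e3 55 00 e4 5a 00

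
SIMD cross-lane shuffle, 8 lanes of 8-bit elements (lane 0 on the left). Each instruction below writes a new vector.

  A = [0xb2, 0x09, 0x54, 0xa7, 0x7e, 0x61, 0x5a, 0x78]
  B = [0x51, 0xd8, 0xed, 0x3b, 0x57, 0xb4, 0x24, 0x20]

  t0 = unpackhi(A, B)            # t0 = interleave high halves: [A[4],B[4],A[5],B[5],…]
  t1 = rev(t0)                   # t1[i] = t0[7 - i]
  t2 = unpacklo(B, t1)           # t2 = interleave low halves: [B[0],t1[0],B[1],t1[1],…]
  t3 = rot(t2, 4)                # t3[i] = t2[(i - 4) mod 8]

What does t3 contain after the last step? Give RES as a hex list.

RES = [0xed, 0x24, 0x3b, 0x5a, 0x51, 0x20, 0xd8, 0x78]

→ t0 |7e|57|61|b4|5a|24|78|20|
→ t1 |20|78|24|5a|b4|61|57|7e|
→ t2 |51|20|d8|78|ed|24|3b|5a|
→ t3 |ed|24|3b|5a|51|20|d8|78|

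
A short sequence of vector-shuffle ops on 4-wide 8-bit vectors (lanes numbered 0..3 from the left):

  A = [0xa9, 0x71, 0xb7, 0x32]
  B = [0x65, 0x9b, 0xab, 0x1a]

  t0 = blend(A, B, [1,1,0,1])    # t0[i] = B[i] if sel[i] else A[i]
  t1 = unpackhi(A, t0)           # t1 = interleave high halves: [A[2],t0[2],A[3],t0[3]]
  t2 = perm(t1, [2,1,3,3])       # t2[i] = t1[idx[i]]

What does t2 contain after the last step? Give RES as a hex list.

RES = [ 0x32  0xb7  0x1a  0x1a ]

→ t0 |65|9b|b7|1a|
→ t1 |b7|b7|32|1a|
→ t2 |32|b7|1a|1a|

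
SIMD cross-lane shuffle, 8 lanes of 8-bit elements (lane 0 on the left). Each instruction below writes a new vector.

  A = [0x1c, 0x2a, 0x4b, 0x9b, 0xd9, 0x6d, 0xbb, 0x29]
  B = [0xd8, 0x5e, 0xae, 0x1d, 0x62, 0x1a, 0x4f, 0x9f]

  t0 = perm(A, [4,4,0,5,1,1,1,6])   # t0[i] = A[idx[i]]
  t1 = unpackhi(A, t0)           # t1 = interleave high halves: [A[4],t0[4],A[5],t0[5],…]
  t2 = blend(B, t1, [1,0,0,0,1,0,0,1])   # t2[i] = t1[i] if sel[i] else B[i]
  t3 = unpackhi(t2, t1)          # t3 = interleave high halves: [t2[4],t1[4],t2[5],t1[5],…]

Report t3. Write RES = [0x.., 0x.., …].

RES = [ 0xbb  0xbb  0x1a  0x2a  0x4f  0x29  0xbb  0xbb ]

  t0: d9 d9 1c 6d 2a 2a 2a bb
  t1: d9 2a 6d 2a bb 2a 29 bb
  t2: d9 5e ae 1d bb 1a 4f bb
  t3: bb bb 1a 2a 4f 29 bb bb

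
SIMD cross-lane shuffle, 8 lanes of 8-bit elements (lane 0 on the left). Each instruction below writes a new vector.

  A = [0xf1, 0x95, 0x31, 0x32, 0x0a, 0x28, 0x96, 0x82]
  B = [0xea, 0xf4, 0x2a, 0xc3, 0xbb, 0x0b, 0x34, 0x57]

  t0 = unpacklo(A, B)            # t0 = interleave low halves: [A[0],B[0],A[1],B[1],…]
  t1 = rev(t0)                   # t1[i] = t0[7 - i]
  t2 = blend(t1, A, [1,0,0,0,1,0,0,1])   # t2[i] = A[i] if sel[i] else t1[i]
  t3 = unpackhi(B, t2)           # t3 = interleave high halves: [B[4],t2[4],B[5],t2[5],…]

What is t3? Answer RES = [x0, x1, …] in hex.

RES = [0xbb, 0x0a, 0x0b, 0x95, 0x34, 0xea, 0x57, 0x82]

t0 = [0xf1, 0xea, 0x95, 0xf4, 0x31, 0x2a, 0x32, 0xc3]
t1 = [0xc3, 0x32, 0x2a, 0x31, 0xf4, 0x95, 0xea, 0xf1]
t2 = [0xf1, 0x32, 0x2a, 0x31, 0x0a, 0x95, 0xea, 0x82]
t3 = [0xbb, 0x0a, 0x0b, 0x95, 0x34, 0xea, 0x57, 0x82]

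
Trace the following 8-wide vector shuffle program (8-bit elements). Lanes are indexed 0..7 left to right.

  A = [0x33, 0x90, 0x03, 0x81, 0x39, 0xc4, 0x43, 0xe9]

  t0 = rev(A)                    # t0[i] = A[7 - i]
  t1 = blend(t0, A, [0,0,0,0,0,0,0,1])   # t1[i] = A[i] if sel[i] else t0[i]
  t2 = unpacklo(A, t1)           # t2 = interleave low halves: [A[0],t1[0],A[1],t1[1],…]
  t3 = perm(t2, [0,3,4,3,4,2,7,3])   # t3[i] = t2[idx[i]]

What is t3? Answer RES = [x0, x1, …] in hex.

  t0: e9 43 c4 39 81 03 90 33
  t1: e9 43 c4 39 81 03 90 e9
  t2: 33 e9 90 43 03 c4 81 39
  t3: 33 43 03 43 03 90 39 43

RES = [0x33, 0x43, 0x03, 0x43, 0x03, 0x90, 0x39, 0x43]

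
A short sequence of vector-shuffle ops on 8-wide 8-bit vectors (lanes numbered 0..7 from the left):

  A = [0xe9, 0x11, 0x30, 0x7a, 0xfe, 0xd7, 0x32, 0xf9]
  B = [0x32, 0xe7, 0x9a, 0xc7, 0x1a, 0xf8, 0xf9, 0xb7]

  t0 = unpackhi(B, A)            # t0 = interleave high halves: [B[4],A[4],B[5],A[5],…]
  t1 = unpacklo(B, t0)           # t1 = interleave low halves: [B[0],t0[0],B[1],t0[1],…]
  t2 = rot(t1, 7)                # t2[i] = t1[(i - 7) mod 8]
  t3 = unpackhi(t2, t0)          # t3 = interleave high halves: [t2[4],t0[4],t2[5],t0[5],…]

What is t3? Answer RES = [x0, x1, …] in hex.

t0 = [0x1a, 0xfe, 0xf8, 0xd7, 0xf9, 0x32, 0xb7, 0xf9]
t1 = [0x32, 0x1a, 0xe7, 0xfe, 0x9a, 0xf8, 0xc7, 0xd7]
t2 = [0x1a, 0xe7, 0xfe, 0x9a, 0xf8, 0xc7, 0xd7, 0x32]
t3 = [0xf8, 0xf9, 0xc7, 0x32, 0xd7, 0xb7, 0x32, 0xf9]

RES = [0xf8, 0xf9, 0xc7, 0x32, 0xd7, 0xb7, 0x32, 0xf9]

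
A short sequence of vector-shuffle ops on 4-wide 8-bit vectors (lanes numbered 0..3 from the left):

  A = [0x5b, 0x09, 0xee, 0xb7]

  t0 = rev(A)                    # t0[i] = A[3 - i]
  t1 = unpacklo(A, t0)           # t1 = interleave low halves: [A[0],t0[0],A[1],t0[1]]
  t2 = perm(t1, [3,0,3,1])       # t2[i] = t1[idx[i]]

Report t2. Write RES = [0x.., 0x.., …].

RES = [ 0xee  0x5b  0xee  0xb7 ]

→ t0 |b7|ee|09|5b|
→ t1 |5b|b7|09|ee|
→ t2 |ee|5b|ee|b7|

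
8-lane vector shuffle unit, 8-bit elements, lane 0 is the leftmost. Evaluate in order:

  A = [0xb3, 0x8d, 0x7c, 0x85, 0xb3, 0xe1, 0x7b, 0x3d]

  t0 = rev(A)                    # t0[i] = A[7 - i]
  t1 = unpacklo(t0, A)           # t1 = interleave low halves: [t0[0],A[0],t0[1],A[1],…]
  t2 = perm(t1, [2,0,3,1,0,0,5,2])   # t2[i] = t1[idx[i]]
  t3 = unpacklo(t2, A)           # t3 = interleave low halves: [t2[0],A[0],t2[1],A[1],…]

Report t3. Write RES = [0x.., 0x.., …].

RES = [0x7b, 0xb3, 0x3d, 0x8d, 0x8d, 0x7c, 0xb3, 0x85]

  t0: 3d 7b e1 b3 85 7c 8d b3
  t1: 3d b3 7b 8d e1 7c b3 85
  t2: 7b 3d 8d b3 3d 3d 7c 7b
  t3: 7b b3 3d 8d 8d 7c b3 85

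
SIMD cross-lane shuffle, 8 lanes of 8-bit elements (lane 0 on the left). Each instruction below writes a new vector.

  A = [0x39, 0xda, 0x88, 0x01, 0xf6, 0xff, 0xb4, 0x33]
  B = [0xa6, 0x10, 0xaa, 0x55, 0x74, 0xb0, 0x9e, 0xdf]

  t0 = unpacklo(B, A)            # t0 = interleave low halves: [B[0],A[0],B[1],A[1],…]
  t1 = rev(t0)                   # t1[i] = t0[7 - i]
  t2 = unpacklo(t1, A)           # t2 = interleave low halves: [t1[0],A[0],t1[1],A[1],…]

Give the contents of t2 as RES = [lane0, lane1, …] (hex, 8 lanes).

→ t0 |a6|39|10|da|aa|88|55|01|
→ t1 |01|55|88|aa|da|10|39|a6|
→ t2 |01|39|55|da|88|88|aa|01|

RES = [0x01, 0x39, 0x55, 0xda, 0x88, 0x88, 0xaa, 0x01]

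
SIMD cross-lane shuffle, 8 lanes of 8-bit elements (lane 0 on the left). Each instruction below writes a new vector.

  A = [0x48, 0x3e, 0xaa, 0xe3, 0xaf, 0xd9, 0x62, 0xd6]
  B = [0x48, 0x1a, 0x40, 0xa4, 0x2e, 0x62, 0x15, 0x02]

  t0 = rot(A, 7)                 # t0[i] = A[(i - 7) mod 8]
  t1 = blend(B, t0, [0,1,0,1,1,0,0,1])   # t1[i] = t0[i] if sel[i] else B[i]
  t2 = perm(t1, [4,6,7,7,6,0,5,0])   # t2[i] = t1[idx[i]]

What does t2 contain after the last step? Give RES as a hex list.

RES = [ 0xd9  0x15  0x48  0x48  0x15  0x48  0x62  0x48 ]

  t0: 3e aa e3 af d9 62 d6 48
  t1: 48 aa 40 af d9 62 15 48
  t2: d9 15 48 48 15 48 62 48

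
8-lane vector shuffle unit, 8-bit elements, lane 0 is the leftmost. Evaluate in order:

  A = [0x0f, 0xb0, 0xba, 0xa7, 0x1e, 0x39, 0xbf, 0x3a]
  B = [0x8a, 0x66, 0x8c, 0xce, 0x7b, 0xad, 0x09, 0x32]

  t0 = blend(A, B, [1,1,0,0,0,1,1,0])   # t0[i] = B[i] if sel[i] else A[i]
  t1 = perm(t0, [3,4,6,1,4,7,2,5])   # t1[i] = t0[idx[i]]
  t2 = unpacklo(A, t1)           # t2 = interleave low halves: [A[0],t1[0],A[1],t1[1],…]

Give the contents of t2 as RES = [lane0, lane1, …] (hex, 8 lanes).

RES = [0x0f, 0xa7, 0xb0, 0x1e, 0xba, 0x09, 0xa7, 0x66]

  t0: 8a 66 ba a7 1e ad 09 3a
  t1: a7 1e 09 66 1e 3a ba ad
  t2: 0f a7 b0 1e ba 09 a7 66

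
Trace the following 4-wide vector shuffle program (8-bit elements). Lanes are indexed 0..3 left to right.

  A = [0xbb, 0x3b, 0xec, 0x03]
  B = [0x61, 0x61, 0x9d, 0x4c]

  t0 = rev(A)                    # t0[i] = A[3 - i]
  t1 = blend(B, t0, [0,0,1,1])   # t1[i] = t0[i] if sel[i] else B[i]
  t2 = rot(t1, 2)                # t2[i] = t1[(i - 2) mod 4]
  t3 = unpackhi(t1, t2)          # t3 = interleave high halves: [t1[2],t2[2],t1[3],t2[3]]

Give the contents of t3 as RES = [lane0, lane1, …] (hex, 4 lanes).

RES = [ 0x3b  0x61  0xbb  0x61 ]

→ t0 |03|ec|3b|bb|
→ t1 |61|61|3b|bb|
→ t2 |3b|bb|61|61|
→ t3 |3b|61|bb|61|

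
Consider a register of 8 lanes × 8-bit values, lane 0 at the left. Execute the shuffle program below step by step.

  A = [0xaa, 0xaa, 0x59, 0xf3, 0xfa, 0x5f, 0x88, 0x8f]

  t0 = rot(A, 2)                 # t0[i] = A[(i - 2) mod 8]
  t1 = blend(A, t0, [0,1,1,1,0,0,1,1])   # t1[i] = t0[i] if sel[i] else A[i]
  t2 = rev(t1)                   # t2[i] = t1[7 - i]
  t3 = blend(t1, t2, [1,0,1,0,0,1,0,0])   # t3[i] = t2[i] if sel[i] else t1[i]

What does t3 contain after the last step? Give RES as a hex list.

RES = [ 0x5f  0x8f  0x5f  0xaa  0xfa  0xaa  0xfa  0x5f ]

  t0: 88 8f aa aa 59 f3 fa 5f
  t1: aa 8f aa aa fa 5f fa 5f
  t2: 5f fa 5f fa aa aa 8f aa
  t3: 5f 8f 5f aa fa aa fa 5f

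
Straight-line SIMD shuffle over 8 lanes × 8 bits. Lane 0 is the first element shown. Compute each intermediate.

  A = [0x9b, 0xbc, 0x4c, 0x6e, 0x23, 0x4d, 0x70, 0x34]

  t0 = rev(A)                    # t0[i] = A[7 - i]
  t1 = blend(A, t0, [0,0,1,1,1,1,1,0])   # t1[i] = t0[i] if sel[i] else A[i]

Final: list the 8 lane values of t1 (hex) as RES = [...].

RES = [0x9b, 0xbc, 0x4d, 0x23, 0x6e, 0x4c, 0xbc, 0x34]

  t0: 34 70 4d 23 6e 4c bc 9b
  t1: 9b bc 4d 23 6e 4c bc 34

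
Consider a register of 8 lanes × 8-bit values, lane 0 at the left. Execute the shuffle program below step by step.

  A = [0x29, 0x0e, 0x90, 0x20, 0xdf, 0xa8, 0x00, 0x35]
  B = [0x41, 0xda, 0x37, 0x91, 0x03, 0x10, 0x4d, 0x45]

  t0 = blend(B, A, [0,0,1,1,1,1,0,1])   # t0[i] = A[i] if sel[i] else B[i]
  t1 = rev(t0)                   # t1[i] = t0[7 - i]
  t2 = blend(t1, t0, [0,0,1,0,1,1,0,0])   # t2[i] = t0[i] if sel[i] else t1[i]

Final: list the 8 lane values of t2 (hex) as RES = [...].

RES = [ 0x35  0x4d  0x90  0xdf  0xdf  0xa8  0xda  0x41 ]

t0 = [0x41, 0xda, 0x90, 0x20, 0xdf, 0xa8, 0x4d, 0x35]
t1 = [0x35, 0x4d, 0xa8, 0xdf, 0x20, 0x90, 0xda, 0x41]
t2 = [0x35, 0x4d, 0x90, 0xdf, 0xdf, 0xa8, 0xda, 0x41]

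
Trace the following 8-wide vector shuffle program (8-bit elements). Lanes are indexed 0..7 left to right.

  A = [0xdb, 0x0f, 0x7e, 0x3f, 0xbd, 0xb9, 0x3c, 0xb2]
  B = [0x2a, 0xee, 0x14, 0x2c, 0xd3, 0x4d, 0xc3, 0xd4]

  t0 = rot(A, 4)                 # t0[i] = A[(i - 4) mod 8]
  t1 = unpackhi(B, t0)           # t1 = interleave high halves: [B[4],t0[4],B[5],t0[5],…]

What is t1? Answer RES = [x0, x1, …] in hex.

t0 = [0xbd, 0xb9, 0x3c, 0xb2, 0xdb, 0x0f, 0x7e, 0x3f]
t1 = [0xd3, 0xdb, 0x4d, 0x0f, 0xc3, 0x7e, 0xd4, 0x3f]

RES = [ 0xd3  0xdb  0x4d  0x0f  0xc3  0x7e  0xd4  0x3f ]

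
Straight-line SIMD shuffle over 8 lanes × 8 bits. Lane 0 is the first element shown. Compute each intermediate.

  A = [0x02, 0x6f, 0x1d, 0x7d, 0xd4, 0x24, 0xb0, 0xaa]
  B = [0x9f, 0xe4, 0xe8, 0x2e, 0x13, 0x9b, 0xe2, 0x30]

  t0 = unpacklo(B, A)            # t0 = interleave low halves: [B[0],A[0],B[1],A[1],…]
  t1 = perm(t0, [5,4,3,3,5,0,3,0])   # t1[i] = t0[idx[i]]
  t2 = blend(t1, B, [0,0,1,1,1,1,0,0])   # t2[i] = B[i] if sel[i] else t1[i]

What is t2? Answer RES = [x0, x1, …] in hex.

→ t0 |9f|02|e4|6f|e8|1d|2e|7d|
→ t1 |1d|e8|6f|6f|1d|9f|6f|9f|
→ t2 |1d|e8|e8|2e|13|9b|6f|9f|

RES = [0x1d, 0xe8, 0xe8, 0x2e, 0x13, 0x9b, 0x6f, 0x9f]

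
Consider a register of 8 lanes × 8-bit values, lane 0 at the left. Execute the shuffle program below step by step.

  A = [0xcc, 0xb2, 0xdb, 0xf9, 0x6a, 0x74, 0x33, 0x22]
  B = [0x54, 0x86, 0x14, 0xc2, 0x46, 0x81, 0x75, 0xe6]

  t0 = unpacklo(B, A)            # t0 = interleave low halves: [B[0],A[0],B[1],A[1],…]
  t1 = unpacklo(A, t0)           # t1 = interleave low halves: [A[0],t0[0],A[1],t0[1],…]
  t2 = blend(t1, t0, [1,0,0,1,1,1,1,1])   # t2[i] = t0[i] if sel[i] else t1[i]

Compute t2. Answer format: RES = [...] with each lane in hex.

→ t0 |54|cc|86|b2|14|db|c2|f9|
→ t1 |cc|54|b2|cc|db|86|f9|b2|
→ t2 |54|54|b2|b2|14|db|c2|f9|

RES = [0x54, 0x54, 0xb2, 0xb2, 0x14, 0xdb, 0xc2, 0xf9]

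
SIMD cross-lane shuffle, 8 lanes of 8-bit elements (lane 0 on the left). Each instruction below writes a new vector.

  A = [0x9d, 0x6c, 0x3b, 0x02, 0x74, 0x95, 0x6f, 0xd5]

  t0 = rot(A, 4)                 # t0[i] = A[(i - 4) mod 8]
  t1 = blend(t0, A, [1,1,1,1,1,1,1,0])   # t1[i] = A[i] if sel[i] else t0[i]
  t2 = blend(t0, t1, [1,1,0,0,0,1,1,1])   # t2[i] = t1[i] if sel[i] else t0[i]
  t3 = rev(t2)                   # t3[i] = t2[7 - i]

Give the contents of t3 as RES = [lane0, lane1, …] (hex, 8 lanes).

RES = [0x02, 0x6f, 0x95, 0x9d, 0xd5, 0x6f, 0x6c, 0x9d]

→ t0 |74|95|6f|d5|9d|6c|3b|02|
→ t1 |9d|6c|3b|02|74|95|6f|02|
→ t2 |9d|6c|6f|d5|9d|95|6f|02|
→ t3 |02|6f|95|9d|d5|6f|6c|9d|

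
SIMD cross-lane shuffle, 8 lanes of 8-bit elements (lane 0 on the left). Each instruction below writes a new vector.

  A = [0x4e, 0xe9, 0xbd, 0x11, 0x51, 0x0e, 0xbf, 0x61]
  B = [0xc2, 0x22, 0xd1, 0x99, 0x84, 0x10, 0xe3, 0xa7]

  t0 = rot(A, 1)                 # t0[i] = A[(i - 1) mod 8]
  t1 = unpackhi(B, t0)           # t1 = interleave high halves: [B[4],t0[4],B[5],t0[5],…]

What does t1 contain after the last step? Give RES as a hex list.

t0 = [0x61, 0x4e, 0xe9, 0xbd, 0x11, 0x51, 0x0e, 0xbf]
t1 = [0x84, 0x11, 0x10, 0x51, 0xe3, 0x0e, 0xa7, 0xbf]

RES = [ 0x84  0x11  0x10  0x51  0xe3  0x0e  0xa7  0xbf ]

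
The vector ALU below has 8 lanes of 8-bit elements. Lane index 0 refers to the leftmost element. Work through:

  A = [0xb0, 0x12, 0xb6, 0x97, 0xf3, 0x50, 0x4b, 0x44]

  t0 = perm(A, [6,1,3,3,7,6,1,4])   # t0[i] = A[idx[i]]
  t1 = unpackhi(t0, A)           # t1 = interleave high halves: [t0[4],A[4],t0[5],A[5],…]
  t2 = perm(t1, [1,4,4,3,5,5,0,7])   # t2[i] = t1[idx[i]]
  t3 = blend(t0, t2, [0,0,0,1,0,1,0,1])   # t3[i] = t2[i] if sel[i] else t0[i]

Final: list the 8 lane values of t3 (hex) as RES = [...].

  t0: 4b 12 97 97 44 4b 12 f3
  t1: 44 f3 4b 50 12 4b f3 44
  t2: f3 12 12 50 4b 4b 44 44
  t3: 4b 12 97 50 44 4b 12 44

RES = [ 0x4b  0x12  0x97  0x50  0x44  0x4b  0x12  0x44 ]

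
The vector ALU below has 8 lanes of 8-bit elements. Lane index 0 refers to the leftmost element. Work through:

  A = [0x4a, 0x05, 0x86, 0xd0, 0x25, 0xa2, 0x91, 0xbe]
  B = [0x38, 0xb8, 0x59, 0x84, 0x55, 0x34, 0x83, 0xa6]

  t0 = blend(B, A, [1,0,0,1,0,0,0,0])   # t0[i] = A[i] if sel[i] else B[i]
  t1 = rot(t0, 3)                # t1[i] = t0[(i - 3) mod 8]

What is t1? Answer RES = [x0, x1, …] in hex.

  t0: 4a b8 59 d0 55 34 83 a6
  t1: 34 83 a6 4a b8 59 d0 55

RES = [ 0x34  0x83  0xa6  0x4a  0xb8  0x59  0xd0  0x55 ]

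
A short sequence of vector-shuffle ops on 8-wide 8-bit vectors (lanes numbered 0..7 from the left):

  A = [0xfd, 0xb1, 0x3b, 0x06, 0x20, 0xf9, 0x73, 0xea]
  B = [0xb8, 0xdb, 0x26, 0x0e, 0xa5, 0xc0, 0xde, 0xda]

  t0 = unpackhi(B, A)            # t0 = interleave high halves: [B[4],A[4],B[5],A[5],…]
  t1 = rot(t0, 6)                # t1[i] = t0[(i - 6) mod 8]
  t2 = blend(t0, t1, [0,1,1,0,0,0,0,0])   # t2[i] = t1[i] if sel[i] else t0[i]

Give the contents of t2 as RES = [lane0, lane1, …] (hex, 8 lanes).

→ t0 |a5|20|c0|f9|de|73|da|ea|
→ t1 |c0|f9|de|73|da|ea|a5|20|
→ t2 |a5|f9|de|f9|de|73|da|ea|

RES = [0xa5, 0xf9, 0xde, 0xf9, 0xde, 0x73, 0xda, 0xea]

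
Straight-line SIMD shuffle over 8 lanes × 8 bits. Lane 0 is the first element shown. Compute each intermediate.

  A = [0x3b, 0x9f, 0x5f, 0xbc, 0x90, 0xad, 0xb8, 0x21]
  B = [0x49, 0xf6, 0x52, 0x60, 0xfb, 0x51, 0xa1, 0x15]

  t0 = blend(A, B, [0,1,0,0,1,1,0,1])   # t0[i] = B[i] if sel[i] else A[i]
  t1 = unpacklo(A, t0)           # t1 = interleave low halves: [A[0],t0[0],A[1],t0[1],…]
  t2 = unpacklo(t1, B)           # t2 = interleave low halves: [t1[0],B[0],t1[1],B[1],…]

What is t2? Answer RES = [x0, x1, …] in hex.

RES = [0x3b, 0x49, 0x3b, 0xf6, 0x9f, 0x52, 0xf6, 0x60]

t0 = [0x3b, 0xf6, 0x5f, 0xbc, 0xfb, 0x51, 0xb8, 0x15]
t1 = [0x3b, 0x3b, 0x9f, 0xf6, 0x5f, 0x5f, 0xbc, 0xbc]
t2 = [0x3b, 0x49, 0x3b, 0xf6, 0x9f, 0x52, 0xf6, 0x60]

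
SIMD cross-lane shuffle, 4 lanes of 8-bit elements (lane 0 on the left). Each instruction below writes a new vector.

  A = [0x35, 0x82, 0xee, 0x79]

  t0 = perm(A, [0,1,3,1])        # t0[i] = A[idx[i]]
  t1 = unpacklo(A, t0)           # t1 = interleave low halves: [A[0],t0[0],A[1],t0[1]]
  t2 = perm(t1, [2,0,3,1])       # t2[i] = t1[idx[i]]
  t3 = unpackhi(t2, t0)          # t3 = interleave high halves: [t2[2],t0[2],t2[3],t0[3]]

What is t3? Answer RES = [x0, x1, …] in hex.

t0 = [0x35, 0x82, 0x79, 0x82]
t1 = [0x35, 0x35, 0x82, 0x82]
t2 = [0x82, 0x35, 0x82, 0x35]
t3 = [0x82, 0x79, 0x35, 0x82]

RES = [ 0x82  0x79  0x35  0x82 ]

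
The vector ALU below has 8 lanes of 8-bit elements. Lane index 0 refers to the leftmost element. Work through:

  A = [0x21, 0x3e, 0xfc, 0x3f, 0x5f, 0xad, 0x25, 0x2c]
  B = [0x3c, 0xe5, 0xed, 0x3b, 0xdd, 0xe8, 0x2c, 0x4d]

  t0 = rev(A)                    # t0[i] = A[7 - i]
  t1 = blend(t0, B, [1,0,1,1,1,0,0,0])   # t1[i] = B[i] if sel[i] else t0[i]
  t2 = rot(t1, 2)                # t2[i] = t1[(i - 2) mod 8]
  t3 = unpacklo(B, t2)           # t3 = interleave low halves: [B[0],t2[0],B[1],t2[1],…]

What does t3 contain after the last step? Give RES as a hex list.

RES = [0x3c, 0x3e, 0xe5, 0x21, 0xed, 0x3c, 0x3b, 0x25]

  t0: 2c 25 ad 5f 3f fc 3e 21
  t1: 3c 25 ed 3b dd fc 3e 21
  t2: 3e 21 3c 25 ed 3b dd fc
  t3: 3c 3e e5 21 ed 3c 3b 25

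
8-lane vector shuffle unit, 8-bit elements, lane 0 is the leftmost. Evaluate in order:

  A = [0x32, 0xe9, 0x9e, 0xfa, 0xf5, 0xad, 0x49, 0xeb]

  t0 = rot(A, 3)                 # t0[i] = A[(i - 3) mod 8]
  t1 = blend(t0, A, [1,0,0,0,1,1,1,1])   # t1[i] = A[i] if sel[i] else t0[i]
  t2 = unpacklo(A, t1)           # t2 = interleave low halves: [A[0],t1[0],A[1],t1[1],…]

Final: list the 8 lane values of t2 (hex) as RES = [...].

RES = [0x32, 0x32, 0xe9, 0x49, 0x9e, 0xeb, 0xfa, 0x32]

t0 = [0xad, 0x49, 0xeb, 0x32, 0xe9, 0x9e, 0xfa, 0xf5]
t1 = [0x32, 0x49, 0xeb, 0x32, 0xf5, 0xad, 0x49, 0xeb]
t2 = [0x32, 0x32, 0xe9, 0x49, 0x9e, 0xeb, 0xfa, 0x32]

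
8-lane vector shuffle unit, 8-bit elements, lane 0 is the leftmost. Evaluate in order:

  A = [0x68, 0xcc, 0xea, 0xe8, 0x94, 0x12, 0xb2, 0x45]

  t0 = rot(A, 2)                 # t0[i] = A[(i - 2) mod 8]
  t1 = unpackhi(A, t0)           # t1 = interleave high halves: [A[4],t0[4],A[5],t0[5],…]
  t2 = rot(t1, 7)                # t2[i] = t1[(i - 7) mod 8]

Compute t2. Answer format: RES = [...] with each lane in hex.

RES = [ 0xea  0x12  0xe8  0xb2  0x94  0x45  0x12  0x94 ]

t0 = [0xb2, 0x45, 0x68, 0xcc, 0xea, 0xe8, 0x94, 0x12]
t1 = [0x94, 0xea, 0x12, 0xe8, 0xb2, 0x94, 0x45, 0x12]
t2 = [0xea, 0x12, 0xe8, 0xb2, 0x94, 0x45, 0x12, 0x94]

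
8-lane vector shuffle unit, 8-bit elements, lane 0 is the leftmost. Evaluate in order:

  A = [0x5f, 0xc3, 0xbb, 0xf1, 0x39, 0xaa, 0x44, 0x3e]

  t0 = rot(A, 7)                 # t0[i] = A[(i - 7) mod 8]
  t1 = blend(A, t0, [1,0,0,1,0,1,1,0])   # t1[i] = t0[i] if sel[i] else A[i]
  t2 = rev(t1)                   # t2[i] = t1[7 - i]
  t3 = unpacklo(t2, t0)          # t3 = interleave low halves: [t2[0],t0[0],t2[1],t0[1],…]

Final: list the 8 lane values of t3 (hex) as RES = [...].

t0 = [0xc3, 0xbb, 0xf1, 0x39, 0xaa, 0x44, 0x3e, 0x5f]
t1 = [0xc3, 0xc3, 0xbb, 0x39, 0x39, 0x44, 0x3e, 0x3e]
t2 = [0x3e, 0x3e, 0x44, 0x39, 0x39, 0xbb, 0xc3, 0xc3]
t3 = [0x3e, 0xc3, 0x3e, 0xbb, 0x44, 0xf1, 0x39, 0x39]

RES = [0x3e, 0xc3, 0x3e, 0xbb, 0x44, 0xf1, 0x39, 0x39]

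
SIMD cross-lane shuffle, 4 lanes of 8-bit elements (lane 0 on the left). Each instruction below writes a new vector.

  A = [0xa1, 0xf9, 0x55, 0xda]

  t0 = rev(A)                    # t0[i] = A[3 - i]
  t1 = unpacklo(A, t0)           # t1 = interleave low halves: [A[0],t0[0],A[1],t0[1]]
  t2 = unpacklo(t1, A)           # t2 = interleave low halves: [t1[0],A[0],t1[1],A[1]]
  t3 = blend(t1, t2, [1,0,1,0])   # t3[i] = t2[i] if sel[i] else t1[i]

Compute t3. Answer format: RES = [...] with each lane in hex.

RES = [0xa1, 0xda, 0xda, 0x55]

→ t0 |da|55|f9|a1|
→ t1 |a1|da|f9|55|
→ t2 |a1|a1|da|f9|
→ t3 |a1|da|da|55|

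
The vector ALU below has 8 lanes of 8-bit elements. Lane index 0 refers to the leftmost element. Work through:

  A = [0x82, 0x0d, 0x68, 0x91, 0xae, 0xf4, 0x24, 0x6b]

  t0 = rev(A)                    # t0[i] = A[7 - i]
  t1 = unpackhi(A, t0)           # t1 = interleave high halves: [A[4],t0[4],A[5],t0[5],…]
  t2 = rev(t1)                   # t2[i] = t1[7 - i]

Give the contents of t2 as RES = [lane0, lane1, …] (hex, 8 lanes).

RES = [ 0x82  0x6b  0x0d  0x24  0x68  0xf4  0x91  0xae ]

t0 = [0x6b, 0x24, 0xf4, 0xae, 0x91, 0x68, 0x0d, 0x82]
t1 = [0xae, 0x91, 0xf4, 0x68, 0x24, 0x0d, 0x6b, 0x82]
t2 = [0x82, 0x6b, 0x0d, 0x24, 0x68, 0xf4, 0x91, 0xae]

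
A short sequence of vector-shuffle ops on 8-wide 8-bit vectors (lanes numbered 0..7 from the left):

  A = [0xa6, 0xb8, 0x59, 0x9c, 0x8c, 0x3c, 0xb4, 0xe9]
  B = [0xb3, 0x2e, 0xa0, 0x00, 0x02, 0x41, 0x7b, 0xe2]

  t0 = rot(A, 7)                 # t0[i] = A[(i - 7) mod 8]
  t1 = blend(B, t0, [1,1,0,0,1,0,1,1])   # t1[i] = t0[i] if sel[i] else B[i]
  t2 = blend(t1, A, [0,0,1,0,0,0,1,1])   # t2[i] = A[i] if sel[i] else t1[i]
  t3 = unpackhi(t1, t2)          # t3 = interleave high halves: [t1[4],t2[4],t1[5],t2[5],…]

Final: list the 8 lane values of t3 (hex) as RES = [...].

RES = [ 0x3c  0x3c  0x41  0x41  0xe9  0xb4  0xa6  0xe9 ]

→ t0 |b8|59|9c|8c|3c|b4|e9|a6|
→ t1 |b8|59|a0|00|3c|41|e9|a6|
→ t2 |b8|59|59|00|3c|41|b4|e9|
→ t3 |3c|3c|41|41|e9|b4|a6|e9|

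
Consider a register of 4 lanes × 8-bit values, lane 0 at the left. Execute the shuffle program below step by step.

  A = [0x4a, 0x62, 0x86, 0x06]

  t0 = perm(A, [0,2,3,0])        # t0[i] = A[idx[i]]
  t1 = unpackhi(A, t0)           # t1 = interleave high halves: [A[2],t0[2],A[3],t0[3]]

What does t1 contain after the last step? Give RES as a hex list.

→ t0 |4a|86|06|4a|
→ t1 |86|06|06|4a|

RES = [ 0x86  0x06  0x06  0x4a ]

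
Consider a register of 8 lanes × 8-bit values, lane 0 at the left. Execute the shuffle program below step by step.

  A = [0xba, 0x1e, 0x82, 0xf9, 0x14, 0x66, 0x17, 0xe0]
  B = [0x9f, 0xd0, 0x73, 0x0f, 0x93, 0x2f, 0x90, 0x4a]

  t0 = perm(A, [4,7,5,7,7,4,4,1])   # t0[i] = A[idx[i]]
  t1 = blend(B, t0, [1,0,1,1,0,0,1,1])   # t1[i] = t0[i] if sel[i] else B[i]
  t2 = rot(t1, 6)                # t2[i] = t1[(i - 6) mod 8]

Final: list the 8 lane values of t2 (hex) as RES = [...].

RES = [0x66, 0xe0, 0x93, 0x2f, 0x14, 0x1e, 0x14, 0xd0]

  t0: 14 e0 66 e0 e0 14 14 1e
  t1: 14 d0 66 e0 93 2f 14 1e
  t2: 66 e0 93 2f 14 1e 14 d0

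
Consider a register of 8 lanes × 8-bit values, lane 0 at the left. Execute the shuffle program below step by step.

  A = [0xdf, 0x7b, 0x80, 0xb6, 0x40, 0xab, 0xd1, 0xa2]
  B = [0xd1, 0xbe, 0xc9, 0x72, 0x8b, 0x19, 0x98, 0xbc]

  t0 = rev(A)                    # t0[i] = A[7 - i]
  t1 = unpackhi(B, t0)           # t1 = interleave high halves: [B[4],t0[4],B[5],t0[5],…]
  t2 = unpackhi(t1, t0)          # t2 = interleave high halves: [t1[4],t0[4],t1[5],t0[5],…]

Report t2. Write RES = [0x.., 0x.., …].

  t0: a2 d1 ab 40 b6 80 7b df
  t1: 8b b6 19 80 98 7b bc df
  t2: 98 b6 7b 80 bc 7b df df

RES = [0x98, 0xb6, 0x7b, 0x80, 0xbc, 0x7b, 0xdf, 0xdf]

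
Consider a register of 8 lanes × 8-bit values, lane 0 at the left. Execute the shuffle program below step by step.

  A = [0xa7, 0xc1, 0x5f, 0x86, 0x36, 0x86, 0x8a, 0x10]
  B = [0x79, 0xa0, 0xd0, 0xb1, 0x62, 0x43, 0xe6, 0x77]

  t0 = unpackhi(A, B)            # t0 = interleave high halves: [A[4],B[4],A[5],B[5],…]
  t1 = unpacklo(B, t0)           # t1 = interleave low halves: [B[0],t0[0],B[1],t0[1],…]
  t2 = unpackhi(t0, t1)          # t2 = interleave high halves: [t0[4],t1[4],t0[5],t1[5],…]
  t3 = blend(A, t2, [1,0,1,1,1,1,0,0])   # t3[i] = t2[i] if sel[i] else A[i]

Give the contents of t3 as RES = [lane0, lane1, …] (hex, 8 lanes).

t0 = [0x36, 0x62, 0x86, 0x43, 0x8a, 0xe6, 0x10, 0x77]
t1 = [0x79, 0x36, 0xa0, 0x62, 0xd0, 0x86, 0xb1, 0x43]
t2 = [0x8a, 0xd0, 0xe6, 0x86, 0x10, 0xb1, 0x77, 0x43]
t3 = [0x8a, 0xc1, 0xe6, 0x86, 0x10, 0xb1, 0x8a, 0x10]

RES = [ 0x8a  0xc1  0xe6  0x86  0x10  0xb1  0x8a  0x10 ]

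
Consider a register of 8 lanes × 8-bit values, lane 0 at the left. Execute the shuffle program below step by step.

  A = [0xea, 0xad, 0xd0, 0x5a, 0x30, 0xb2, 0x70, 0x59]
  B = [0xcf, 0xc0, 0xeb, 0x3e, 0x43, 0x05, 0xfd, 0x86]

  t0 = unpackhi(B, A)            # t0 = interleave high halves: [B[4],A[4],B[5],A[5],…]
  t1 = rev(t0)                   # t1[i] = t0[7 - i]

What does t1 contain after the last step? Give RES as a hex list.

→ t0 |43|30|05|b2|fd|70|86|59|
→ t1 |59|86|70|fd|b2|05|30|43|

RES = [ 0x59  0x86  0x70  0xfd  0xb2  0x05  0x30  0x43 ]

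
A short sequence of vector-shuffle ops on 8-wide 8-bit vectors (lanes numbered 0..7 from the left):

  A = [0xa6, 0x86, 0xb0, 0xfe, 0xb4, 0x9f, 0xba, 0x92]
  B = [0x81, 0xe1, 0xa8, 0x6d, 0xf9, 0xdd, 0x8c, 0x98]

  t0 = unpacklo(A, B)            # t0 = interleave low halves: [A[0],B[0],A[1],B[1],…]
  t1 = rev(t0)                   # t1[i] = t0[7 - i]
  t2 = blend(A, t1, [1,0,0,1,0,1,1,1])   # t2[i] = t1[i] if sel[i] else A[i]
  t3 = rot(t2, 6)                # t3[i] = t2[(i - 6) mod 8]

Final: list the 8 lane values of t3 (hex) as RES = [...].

t0 = [0xa6, 0x81, 0x86, 0xe1, 0xb0, 0xa8, 0xfe, 0x6d]
t1 = [0x6d, 0xfe, 0xa8, 0xb0, 0xe1, 0x86, 0x81, 0xa6]
t2 = [0x6d, 0x86, 0xb0, 0xb0, 0xb4, 0x86, 0x81, 0xa6]
t3 = [0xb0, 0xb0, 0xb4, 0x86, 0x81, 0xa6, 0x6d, 0x86]

RES = [0xb0, 0xb0, 0xb4, 0x86, 0x81, 0xa6, 0x6d, 0x86]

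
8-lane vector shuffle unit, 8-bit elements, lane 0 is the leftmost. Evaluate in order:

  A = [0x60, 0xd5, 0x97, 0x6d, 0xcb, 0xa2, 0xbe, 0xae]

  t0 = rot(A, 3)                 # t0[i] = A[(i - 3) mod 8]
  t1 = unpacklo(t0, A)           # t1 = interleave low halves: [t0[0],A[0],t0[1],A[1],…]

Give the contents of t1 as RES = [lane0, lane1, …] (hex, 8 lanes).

  t0: a2 be ae 60 d5 97 6d cb
  t1: a2 60 be d5 ae 97 60 6d

RES = [ 0xa2  0x60  0xbe  0xd5  0xae  0x97  0x60  0x6d ]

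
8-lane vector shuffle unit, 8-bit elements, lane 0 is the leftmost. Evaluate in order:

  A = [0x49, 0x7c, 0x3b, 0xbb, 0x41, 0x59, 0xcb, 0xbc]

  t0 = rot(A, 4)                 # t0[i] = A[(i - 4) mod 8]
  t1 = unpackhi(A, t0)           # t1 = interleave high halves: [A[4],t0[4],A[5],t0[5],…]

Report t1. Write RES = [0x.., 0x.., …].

  t0: 41 59 cb bc 49 7c 3b bb
  t1: 41 49 59 7c cb 3b bc bb

RES = [ 0x41  0x49  0x59  0x7c  0xcb  0x3b  0xbc  0xbb ]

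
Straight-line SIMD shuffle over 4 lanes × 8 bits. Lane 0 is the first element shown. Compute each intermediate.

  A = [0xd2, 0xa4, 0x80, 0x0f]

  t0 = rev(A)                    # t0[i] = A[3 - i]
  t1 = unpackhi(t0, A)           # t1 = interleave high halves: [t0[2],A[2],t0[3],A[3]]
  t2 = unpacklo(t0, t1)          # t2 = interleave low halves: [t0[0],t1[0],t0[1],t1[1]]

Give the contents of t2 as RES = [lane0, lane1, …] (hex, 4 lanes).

→ t0 |0f|80|a4|d2|
→ t1 |a4|80|d2|0f|
→ t2 |0f|a4|80|80|

RES = [ 0x0f  0xa4  0x80  0x80 ]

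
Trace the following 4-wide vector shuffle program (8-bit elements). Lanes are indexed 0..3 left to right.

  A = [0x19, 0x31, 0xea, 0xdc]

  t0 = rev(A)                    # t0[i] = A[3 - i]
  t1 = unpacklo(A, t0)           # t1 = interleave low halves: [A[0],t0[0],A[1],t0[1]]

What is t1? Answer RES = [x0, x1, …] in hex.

→ t0 |dc|ea|31|19|
→ t1 |19|dc|31|ea|

RES = [ 0x19  0xdc  0x31  0xea ]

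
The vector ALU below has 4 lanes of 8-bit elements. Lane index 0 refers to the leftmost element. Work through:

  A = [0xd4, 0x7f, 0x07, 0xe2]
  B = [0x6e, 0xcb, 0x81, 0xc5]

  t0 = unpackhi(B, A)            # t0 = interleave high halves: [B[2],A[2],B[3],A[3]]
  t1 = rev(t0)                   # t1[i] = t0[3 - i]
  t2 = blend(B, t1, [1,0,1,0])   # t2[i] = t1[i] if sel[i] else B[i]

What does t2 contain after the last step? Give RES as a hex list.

RES = [0xe2, 0xcb, 0x07, 0xc5]

  t0: 81 07 c5 e2
  t1: e2 c5 07 81
  t2: e2 cb 07 c5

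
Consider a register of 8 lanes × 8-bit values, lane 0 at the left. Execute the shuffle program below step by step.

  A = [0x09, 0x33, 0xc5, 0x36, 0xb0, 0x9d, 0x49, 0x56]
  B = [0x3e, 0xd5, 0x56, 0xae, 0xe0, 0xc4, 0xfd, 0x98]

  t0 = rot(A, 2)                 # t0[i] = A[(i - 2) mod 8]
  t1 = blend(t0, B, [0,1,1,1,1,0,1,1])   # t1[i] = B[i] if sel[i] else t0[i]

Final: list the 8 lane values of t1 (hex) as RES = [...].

t0 = [0x49, 0x56, 0x09, 0x33, 0xc5, 0x36, 0xb0, 0x9d]
t1 = [0x49, 0xd5, 0x56, 0xae, 0xe0, 0x36, 0xfd, 0x98]

RES = [ 0x49  0xd5  0x56  0xae  0xe0  0x36  0xfd  0x98 ]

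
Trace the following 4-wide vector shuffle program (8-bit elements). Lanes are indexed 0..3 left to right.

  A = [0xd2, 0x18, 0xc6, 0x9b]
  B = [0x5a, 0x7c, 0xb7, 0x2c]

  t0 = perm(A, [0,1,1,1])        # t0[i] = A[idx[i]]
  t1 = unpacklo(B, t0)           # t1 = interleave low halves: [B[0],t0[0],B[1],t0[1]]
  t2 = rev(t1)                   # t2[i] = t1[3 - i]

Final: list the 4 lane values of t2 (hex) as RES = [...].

RES = [ 0x18  0x7c  0xd2  0x5a ]

→ t0 |d2|18|18|18|
→ t1 |5a|d2|7c|18|
→ t2 |18|7c|d2|5a|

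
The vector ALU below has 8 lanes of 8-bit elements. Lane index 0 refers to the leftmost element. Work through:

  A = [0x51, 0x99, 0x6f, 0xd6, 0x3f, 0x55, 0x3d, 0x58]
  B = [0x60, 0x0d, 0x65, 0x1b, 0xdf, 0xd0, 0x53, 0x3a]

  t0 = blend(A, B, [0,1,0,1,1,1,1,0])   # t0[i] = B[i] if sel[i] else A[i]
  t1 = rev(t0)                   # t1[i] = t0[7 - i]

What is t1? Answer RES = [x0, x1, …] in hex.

RES = [0x58, 0x53, 0xd0, 0xdf, 0x1b, 0x6f, 0x0d, 0x51]

t0 = [0x51, 0x0d, 0x6f, 0x1b, 0xdf, 0xd0, 0x53, 0x58]
t1 = [0x58, 0x53, 0xd0, 0xdf, 0x1b, 0x6f, 0x0d, 0x51]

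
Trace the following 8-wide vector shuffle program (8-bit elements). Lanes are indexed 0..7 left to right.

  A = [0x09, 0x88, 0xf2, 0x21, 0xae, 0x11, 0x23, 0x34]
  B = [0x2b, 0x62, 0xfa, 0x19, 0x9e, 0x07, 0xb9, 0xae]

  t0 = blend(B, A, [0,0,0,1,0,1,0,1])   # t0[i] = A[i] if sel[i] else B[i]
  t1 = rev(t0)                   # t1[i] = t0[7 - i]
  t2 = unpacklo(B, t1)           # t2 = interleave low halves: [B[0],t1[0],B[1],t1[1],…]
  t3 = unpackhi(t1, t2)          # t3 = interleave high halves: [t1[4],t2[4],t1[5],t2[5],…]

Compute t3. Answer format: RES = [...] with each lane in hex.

  t0: 2b 62 fa 21 9e 11 b9 34
  t1: 34 b9 11 9e 21 fa 62 2b
  t2: 2b 34 62 b9 fa 11 19 9e
  t3: 21 fa fa 11 62 19 2b 9e

RES = [0x21, 0xfa, 0xfa, 0x11, 0x62, 0x19, 0x2b, 0x9e]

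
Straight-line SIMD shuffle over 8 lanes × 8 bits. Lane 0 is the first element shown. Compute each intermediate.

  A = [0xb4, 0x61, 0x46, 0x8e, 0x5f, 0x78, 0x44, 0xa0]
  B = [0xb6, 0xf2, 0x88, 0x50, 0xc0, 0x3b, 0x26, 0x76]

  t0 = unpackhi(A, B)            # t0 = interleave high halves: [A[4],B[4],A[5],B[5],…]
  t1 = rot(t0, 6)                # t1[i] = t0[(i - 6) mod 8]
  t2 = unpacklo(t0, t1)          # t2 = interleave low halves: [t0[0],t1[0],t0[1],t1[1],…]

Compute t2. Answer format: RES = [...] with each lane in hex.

t0 = [0x5f, 0xc0, 0x78, 0x3b, 0x44, 0x26, 0xa0, 0x76]
t1 = [0x78, 0x3b, 0x44, 0x26, 0xa0, 0x76, 0x5f, 0xc0]
t2 = [0x5f, 0x78, 0xc0, 0x3b, 0x78, 0x44, 0x3b, 0x26]

RES = [ 0x5f  0x78  0xc0  0x3b  0x78  0x44  0x3b  0x26 ]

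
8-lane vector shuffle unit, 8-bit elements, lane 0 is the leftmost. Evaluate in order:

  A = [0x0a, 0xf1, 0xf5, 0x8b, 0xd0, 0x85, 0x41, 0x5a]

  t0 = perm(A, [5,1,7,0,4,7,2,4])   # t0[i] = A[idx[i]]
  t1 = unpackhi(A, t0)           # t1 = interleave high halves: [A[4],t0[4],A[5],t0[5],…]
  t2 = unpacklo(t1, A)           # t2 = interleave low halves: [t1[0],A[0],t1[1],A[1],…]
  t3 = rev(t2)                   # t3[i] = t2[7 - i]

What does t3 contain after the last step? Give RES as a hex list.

RES = [ 0x8b  0x5a  0xf5  0x85  0xf1  0xd0  0x0a  0xd0 ]

t0 = [0x85, 0xf1, 0x5a, 0x0a, 0xd0, 0x5a, 0xf5, 0xd0]
t1 = [0xd0, 0xd0, 0x85, 0x5a, 0x41, 0xf5, 0x5a, 0xd0]
t2 = [0xd0, 0x0a, 0xd0, 0xf1, 0x85, 0xf5, 0x5a, 0x8b]
t3 = [0x8b, 0x5a, 0xf5, 0x85, 0xf1, 0xd0, 0x0a, 0xd0]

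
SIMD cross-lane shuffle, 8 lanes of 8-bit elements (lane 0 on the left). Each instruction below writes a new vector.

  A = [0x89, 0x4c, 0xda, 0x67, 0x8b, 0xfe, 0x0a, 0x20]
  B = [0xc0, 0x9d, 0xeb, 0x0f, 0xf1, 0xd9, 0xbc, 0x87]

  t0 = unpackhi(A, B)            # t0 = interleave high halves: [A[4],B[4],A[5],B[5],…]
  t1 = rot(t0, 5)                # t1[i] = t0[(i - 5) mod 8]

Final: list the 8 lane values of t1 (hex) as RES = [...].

  t0: 8b f1 fe d9 0a bc 20 87
  t1: d9 0a bc 20 87 8b f1 fe

RES = [0xd9, 0x0a, 0xbc, 0x20, 0x87, 0x8b, 0xf1, 0xfe]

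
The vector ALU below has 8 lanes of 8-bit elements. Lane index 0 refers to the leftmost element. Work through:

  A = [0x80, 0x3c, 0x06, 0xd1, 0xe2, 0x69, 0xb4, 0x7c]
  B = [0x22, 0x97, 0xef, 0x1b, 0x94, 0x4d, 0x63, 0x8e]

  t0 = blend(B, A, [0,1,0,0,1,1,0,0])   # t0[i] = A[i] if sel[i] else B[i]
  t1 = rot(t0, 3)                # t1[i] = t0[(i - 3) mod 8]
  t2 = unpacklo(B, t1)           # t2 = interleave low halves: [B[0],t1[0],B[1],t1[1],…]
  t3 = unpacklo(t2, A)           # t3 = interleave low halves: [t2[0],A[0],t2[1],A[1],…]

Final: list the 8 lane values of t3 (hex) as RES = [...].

RES = [0x22, 0x80, 0x69, 0x3c, 0x97, 0x06, 0x63, 0xd1]

t0 = [0x22, 0x3c, 0xef, 0x1b, 0xe2, 0x69, 0x63, 0x8e]
t1 = [0x69, 0x63, 0x8e, 0x22, 0x3c, 0xef, 0x1b, 0xe2]
t2 = [0x22, 0x69, 0x97, 0x63, 0xef, 0x8e, 0x1b, 0x22]
t3 = [0x22, 0x80, 0x69, 0x3c, 0x97, 0x06, 0x63, 0xd1]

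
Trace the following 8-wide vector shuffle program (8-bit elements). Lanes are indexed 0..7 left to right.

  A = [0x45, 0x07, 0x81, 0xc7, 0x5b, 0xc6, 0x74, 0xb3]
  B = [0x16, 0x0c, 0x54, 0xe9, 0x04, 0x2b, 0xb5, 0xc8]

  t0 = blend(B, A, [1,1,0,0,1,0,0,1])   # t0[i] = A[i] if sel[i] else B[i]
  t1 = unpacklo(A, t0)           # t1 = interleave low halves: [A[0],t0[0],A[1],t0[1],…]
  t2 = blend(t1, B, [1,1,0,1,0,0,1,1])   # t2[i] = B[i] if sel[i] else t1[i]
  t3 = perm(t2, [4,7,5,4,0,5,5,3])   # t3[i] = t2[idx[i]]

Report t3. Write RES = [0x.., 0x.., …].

t0 = [0x45, 0x07, 0x54, 0xe9, 0x5b, 0x2b, 0xb5, 0xb3]
t1 = [0x45, 0x45, 0x07, 0x07, 0x81, 0x54, 0xc7, 0xe9]
t2 = [0x16, 0x0c, 0x07, 0xe9, 0x81, 0x54, 0xb5, 0xc8]
t3 = [0x81, 0xc8, 0x54, 0x81, 0x16, 0x54, 0x54, 0xe9]

RES = [ 0x81  0xc8  0x54  0x81  0x16  0x54  0x54  0xe9 ]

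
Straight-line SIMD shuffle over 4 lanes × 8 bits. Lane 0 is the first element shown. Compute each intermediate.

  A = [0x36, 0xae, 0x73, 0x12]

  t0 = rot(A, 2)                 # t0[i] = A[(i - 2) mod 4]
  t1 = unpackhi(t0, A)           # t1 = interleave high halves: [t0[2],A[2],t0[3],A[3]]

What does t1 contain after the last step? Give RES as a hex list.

→ t0 |73|12|36|ae|
→ t1 |36|73|ae|12|

RES = [ 0x36  0x73  0xae  0x12 ]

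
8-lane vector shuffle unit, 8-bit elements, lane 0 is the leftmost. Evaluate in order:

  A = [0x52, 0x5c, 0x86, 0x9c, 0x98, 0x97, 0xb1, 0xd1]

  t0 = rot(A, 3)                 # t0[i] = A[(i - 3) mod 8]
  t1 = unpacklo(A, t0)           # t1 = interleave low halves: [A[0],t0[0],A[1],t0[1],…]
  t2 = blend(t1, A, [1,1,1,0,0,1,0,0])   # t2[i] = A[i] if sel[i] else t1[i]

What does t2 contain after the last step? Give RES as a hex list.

RES = [ 0x52  0x5c  0x86  0xb1  0x86  0x97  0x9c  0x52 ]

  t0: 97 b1 d1 52 5c 86 9c 98
  t1: 52 97 5c b1 86 d1 9c 52
  t2: 52 5c 86 b1 86 97 9c 52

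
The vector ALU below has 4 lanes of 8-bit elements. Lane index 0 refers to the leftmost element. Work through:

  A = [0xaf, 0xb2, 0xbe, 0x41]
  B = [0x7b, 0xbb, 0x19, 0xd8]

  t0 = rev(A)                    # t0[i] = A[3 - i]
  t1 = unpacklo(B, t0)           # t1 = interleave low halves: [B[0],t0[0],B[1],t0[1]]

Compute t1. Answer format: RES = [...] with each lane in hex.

→ t0 |41|be|b2|af|
→ t1 |7b|41|bb|be|

RES = [ 0x7b  0x41  0xbb  0xbe ]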